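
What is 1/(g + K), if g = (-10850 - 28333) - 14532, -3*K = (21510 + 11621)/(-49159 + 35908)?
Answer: -5679/305042752 ≈ -1.8617e-5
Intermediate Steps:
K = 4733/5679 (K = -(21510 + 11621)/(3*(-49159 + 35908)) = -33131/(3*(-13251)) = -33131*(-1)/(3*13251) = -1/3*(-4733/1893) = 4733/5679 ≈ 0.83342)
g = -53715 (g = -39183 - 14532 = -53715)
1/(g + K) = 1/(-53715 + 4733/5679) = 1/(-305042752/5679) = -5679/305042752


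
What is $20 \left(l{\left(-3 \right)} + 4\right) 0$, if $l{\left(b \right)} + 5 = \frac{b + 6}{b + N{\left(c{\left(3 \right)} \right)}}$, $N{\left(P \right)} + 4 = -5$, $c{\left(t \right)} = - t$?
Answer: $0$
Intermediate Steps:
$N{\left(P \right)} = -9$ ($N{\left(P \right)} = -4 - 5 = -9$)
$l{\left(b \right)} = -5 + \frac{6 + b}{-9 + b}$ ($l{\left(b \right)} = -5 + \frac{b + 6}{b - 9} = -5 + \frac{6 + b}{-9 + b}$)
$20 \left(l{\left(-3 \right)} + 4\right) 0 = 20 \left(\frac{51 - -12}{-9 - 3} + 4\right) 0 = 20 \left(\frac{51 + 12}{-12} + 4\right) 0 = 20 \left(\left(- \frac{1}{12}\right) 63 + 4\right) 0 = 20 \left(- \frac{21}{4} + 4\right) 0 = 20 \left(\left(- \frac{5}{4}\right) 0\right) = 20 \cdot 0 = 0$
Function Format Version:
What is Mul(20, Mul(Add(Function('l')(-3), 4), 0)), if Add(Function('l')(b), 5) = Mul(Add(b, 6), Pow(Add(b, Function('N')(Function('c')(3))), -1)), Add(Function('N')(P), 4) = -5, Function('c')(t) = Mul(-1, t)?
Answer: 0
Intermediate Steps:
Function('N')(P) = -9 (Function('N')(P) = Add(-4, -5) = -9)
Function('l')(b) = Add(-5, Mul(Pow(Add(-9, b), -1), Add(6, b))) (Function('l')(b) = Add(-5, Mul(Add(b, 6), Pow(Add(b, -9), -1))) = Add(-5, Mul(Add(6, b), Pow(Add(-9, b), -1))) = Add(-5, Mul(Pow(Add(-9, b), -1), Add(6, b))))
Mul(20, Mul(Add(Function('l')(-3), 4), 0)) = Mul(20, Mul(Add(Mul(Pow(Add(-9, -3), -1), Add(51, Mul(-4, -3))), 4), 0)) = Mul(20, Mul(Add(Mul(Pow(-12, -1), Add(51, 12)), 4), 0)) = Mul(20, Mul(Add(Mul(Rational(-1, 12), 63), 4), 0)) = Mul(20, Mul(Add(Rational(-21, 4), 4), 0)) = Mul(20, Mul(Rational(-5, 4), 0)) = Mul(20, 0) = 0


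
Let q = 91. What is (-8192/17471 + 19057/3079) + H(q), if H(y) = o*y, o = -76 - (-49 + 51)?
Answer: -381516475803/53793209 ≈ -7092.3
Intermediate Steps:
o = -78 (o = -76 - 1*2 = -76 - 2 = -78)
H(y) = -78*y
(-8192/17471 + 19057/3079) + H(q) = (-8192/17471 + 19057/3079) - 78*91 = (-8192*1/17471 + 19057*(1/3079)) - 7098 = (-8192/17471 + 19057/3079) - 7098 = 307721679/53793209 - 7098 = -381516475803/53793209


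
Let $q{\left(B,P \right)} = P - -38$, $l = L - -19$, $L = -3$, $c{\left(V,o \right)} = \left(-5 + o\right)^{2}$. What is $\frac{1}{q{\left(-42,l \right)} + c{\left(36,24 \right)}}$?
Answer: $\frac{1}{415} \approx 0.0024096$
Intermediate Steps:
$l = 16$ ($l = -3 - -19 = -3 + 19 = 16$)
$q{\left(B,P \right)} = 38 + P$ ($q{\left(B,P \right)} = P + 38 = 38 + P$)
$\frac{1}{q{\left(-42,l \right)} + c{\left(36,24 \right)}} = \frac{1}{\left(38 + 16\right) + \left(-5 + 24\right)^{2}} = \frac{1}{54 + 19^{2}} = \frac{1}{54 + 361} = \frac{1}{415}$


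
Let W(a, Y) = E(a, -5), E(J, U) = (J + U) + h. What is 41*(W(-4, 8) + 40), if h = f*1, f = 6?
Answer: 1517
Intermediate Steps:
h = 6 (h = 6*1 = 6)
E(J, U) = 6 + J + U (E(J, U) = (J + U) + 6 = 6 + J + U)
W(a, Y) = 1 + a (W(a, Y) = 6 + a - 5 = 1 + a)
41*(W(-4, 8) + 40) = 41*((1 - 4) + 40) = 41*(-3 + 40) = 41*37 = 1517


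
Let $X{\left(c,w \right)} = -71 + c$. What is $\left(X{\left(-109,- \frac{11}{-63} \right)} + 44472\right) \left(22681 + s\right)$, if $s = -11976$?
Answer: $474145860$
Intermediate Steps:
$\left(X{\left(-109,- \frac{11}{-63} \right)} + 44472\right) \left(22681 + s\right) = \left(\left(-71 - 109\right) + 44472\right) \left(22681 - 11976\right) = \left(-180 + 44472\right) 10705 = 44292 \cdot 10705 = 474145860$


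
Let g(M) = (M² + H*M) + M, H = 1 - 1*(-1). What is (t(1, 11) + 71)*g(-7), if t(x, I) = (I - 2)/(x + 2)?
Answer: 2072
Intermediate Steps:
t(x, I) = (-2 + I)/(2 + x)
H = 2 (H = 1 + 1 = 2)
g(M) = M² + 3*M (g(M) = (M² + 2*M) + M = M² + 3*M)
(t(1, 11) + 71)*g(-7) = ((-2 + 11)/(2 + 1) + 71)*(-7*(3 - 7)) = (9/3 + 71)*(-7*(-4)) = ((⅓)*9 + 71)*28 = (3 + 71)*28 = 74*28 = 2072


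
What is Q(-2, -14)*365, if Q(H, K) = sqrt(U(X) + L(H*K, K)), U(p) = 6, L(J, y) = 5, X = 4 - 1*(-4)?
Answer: 365*sqrt(11) ≈ 1210.6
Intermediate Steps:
X = 8 (X = 4 + 4 = 8)
Q(H, K) = sqrt(11) (Q(H, K) = sqrt(6 + 5) = sqrt(11))
Q(-2, -14)*365 = sqrt(11)*365 = 365*sqrt(11)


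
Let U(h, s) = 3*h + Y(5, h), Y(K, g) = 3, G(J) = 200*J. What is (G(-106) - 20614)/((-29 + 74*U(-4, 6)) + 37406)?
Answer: -4646/4079 ≈ -1.1390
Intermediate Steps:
U(h, s) = 3 + 3*h (U(h, s) = 3*h + 3 = 3 + 3*h)
(G(-106) - 20614)/((-29 + 74*U(-4, 6)) + 37406) = (200*(-106) - 20614)/((-29 + 74*(3 + 3*(-4))) + 37406) = (-21200 - 20614)/((-29 + 74*(3 - 12)) + 37406) = -41814/((-29 + 74*(-9)) + 37406) = -41814/((-29 - 666) + 37406) = -41814/(-695 + 37406) = -41814/36711 = -41814*1/36711 = -4646/4079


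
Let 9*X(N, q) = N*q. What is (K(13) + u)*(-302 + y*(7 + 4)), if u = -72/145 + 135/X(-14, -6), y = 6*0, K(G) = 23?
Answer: -22663439/2030 ≈ -11164.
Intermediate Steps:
X(N, q) = N*q/9 (X(N, q) = (N*q)/9 = N*q/9)
y = 0
u = 56709/4060 (u = -72/145 + 135/(((⅑)*(-14)*(-6))) = -72*1/145 + 135/(28/3) = -72/145 + 135*(3/28) = -72/145 + 405/28 = 56709/4060 ≈ 13.968)
(K(13) + u)*(-302 + y*(7 + 4)) = (23 + 56709/4060)*(-302 + 0*(7 + 4)) = 150089*(-302 + 0*11)/4060 = 150089*(-302 + 0)/4060 = (150089/4060)*(-302) = -22663439/2030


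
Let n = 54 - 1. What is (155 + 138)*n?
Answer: 15529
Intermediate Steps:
n = 53
(155 + 138)*n = (155 + 138)*53 = 293*53 = 15529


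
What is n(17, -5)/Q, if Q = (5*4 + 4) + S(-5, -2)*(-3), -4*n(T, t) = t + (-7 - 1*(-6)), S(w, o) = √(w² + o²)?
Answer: 4/35 + √29/70 ≈ 0.19122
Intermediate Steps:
S(w, o) = √(o² + w²)
n(T, t) = ¼ - t/4 (n(T, t) = -(t + (-7 - 1*(-6)))/4 = -(t + (-7 + 6))/4 = -(t - 1)/4 = -(-1 + t)/4 = ¼ - t/4)
Q = 24 - 3*√29 (Q = (5*4 + 4) + √((-2)² + (-5)²)*(-3) = (20 + 4) + √(4 + 25)*(-3) = 24 + √29*(-3) = 24 - 3*√29 ≈ 7.8445)
n(17, -5)/Q = (¼ - ¼*(-5))/(24 - 3*√29) = (¼ + 5/4)/(24 - 3*√29) = 3/(2*(24 - 3*√29))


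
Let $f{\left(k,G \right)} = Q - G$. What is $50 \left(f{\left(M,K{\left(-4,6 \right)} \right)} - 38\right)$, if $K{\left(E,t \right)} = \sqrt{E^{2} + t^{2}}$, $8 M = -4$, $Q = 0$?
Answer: $-1900 - 100 \sqrt{13} \approx -2260.6$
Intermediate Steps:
$M = - \frac{1}{2}$ ($M = \frac{1}{8} \left(-4\right) = - \frac{1}{2} \approx -0.5$)
$f{\left(k,G \right)} = - G$ ($f{\left(k,G \right)} = 0 - G = - G$)
$50 \left(f{\left(M,K{\left(-4,6 \right)} \right)} - 38\right) = 50 \left(- \sqrt{\left(-4\right)^{2} + 6^{2}} - 38\right) = 50 \left(- \sqrt{16 + 36} - 38\right) = 50 \left(- \sqrt{52} - 38\right) = 50 \left(- 2 \sqrt{13} - 38\right) = 50 \left(-38 - 2 \sqrt{13}\right) = -1900 - 100 \sqrt{13}$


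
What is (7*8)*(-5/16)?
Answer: -35/2 ≈ -17.500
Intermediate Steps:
(7*8)*(-5/16) = 56*(-5*1/16) = 56*(-5/16) = -35/2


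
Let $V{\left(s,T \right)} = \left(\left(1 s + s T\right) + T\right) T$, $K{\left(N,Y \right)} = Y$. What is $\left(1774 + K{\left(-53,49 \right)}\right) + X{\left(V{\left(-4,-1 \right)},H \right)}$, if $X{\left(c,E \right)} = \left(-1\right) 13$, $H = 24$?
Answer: $1810$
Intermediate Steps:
$V{\left(s,T \right)} = T \left(T + s + T s\right)$ ($V{\left(s,T \right)} = \left(\left(s + T s\right) + T\right) T = \left(T + s + T s\right) T = T \left(T + s + T s\right)$)
$X{\left(c,E \right)} = -13$
$\left(1774 + K{\left(-53,49 \right)}\right) + X{\left(V{\left(-4,-1 \right)},H \right)} = \left(1774 + 49\right) - 13 = 1823 - 13 = 1810$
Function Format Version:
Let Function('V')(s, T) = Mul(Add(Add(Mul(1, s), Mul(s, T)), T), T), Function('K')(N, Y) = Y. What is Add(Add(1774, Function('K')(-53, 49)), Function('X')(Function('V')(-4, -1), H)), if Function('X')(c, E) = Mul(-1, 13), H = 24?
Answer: 1810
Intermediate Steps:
Function('V')(s, T) = Mul(T, Add(T, s, Mul(T, s))) (Function('V')(s, T) = Mul(Add(Add(s, Mul(T, s)), T), T) = Mul(Add(T, s, Mul(T, s)), T) = Mul(T, Add(T, s, Mul(T, s))))
Function('X')(c, E) = -13
Add(Add(1774, Function('K')(-53, 49)), Function('X')(Function('V')(-4, -1), H)) = Add(Add(1774, 49), -13) = Add(1823, -13) = 1810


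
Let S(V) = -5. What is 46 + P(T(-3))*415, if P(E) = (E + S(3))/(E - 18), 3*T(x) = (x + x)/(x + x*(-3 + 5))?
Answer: 5041/32 ≈ 157.53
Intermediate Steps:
T(x) = 2/9 (T(x) = ((x + x)/(x + x*(-3 + 5)))/3 = ((2*x)/(x + x*2))/3 = ((2*x)/(x + 2*x))/3 = ((2*x)/((3*x)))/3 = ((2*x)*(1/(3*x)))/3 = (1/3)*(2/3) = 2/9)
P(E) = (-5 + E)/(-18 + E) (P(E) = (E - 5)/(E - 18) = (-5 + E)/(-18 + E))
46 + P(T(-3))*415 = 46 + ((-5 + 2/9)/(-18 + 2/9))*415 = 46 + (-43/9/(-160/9))*415 = 46 - 9/160*(-43/9)*415 = 46 + (43/160)*415 = 46 + 3569/32 = 5041/32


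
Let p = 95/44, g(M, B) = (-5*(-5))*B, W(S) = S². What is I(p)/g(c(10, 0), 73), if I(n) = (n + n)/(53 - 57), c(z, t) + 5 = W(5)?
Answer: -19/32120 ≈ -0.00059153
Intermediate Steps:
c(z, t) = 20 (c(z, t) = -5 + 5² = -5 + 25 = 20)
g(M, B) = 25*B
p = 95/44 (p = 95*(1/44) = 95/44 ≈ 2.1591)
I(n) = -n/2 (I(n) = (2*n)/(-4) = (2*n)*(-¼) = -n/2)
I(p)/g(c(10, 0), 73) = (-½*95/44)/((25*73)) = -95/88/1825 = -95/88*1/1825 = -19/32120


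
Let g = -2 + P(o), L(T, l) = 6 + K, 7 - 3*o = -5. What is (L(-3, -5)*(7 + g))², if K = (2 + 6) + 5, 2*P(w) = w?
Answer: 17689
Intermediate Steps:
o = 4 (o = 7/3 - ⅓*(-5) = 7/3 + 5/3 = 4)
P(w) = w/2
K = 13 (K = 8 + 5 = 13)
L(T, l) = 19 (L(T, l) = 6 + 13 = 19)
g = 0 (g = -2 + (½)*4 = -2 + 2 = 0)
(L(-3, -5)*(7 + g))² = (19*(7 + 0))² = (19*7)² = 133² = 17689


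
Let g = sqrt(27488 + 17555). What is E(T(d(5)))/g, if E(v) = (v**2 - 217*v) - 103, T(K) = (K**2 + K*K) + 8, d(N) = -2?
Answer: -3319*sqrt(45043)/45043 ≈ -15.638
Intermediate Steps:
g = sqrt(45043) ≈ 212.23
T(K) = 8 + 2*K**2 (T(K) = (K**2 + K**2) + 8 = 2*K**2 + 8 = 8 + 2*K**2)
E(v) = -103 + v**2 - 217*v
E(T(d(5)))/g = (-103 + (8 + 2*(-2)**2)**2 - 217*(8 + 2*(-2)**2))/(sqrt(45043)) = (-103 + (8 + 2*4)**2 - 217*(8 + 2*4))*(sqrt(45043)/45043) = (-103 + (8 + 8)**2 - 217*(8 + 8))*(sqrt(45043)/45043) = (-103 + 16**2 - 217*16)*(sqrt(45043)/45043) = (-103 + 256 - 3472)*(sqrt(45043)/45043) = -3319*sqrt(45043)/45043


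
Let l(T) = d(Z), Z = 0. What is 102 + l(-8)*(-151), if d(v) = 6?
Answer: -804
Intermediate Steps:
l(T) = 6
102 + l(-8)*(-151) = 102 + 6*(-151) = 102 - 906 = -804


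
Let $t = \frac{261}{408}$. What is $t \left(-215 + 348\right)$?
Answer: $\frac{11571}{136} \approx 85.081$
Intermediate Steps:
$t = \frac{87}{136}$ ($t = 261 \cdot \frac{1}{408} = \frac{87}{136} \approx 0.63971$)
$t \left(-215 + 348\right) = \frac{87 \left(-215 + 348\right)}{136} = \frac{87}{136} \cdot 133 = \frac{11571}{136}$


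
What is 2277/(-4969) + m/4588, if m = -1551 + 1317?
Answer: -5804811/11398886 ≈ -0.50924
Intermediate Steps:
m = -234
2277/(-4969) + m/4588 = 2277/(-4969) - 234/4588 = 2277*(-1/4969) - 234*1/4588 = -2277/4969 - 117/2294 = -5804811/11398886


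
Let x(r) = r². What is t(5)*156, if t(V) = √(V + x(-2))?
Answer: 468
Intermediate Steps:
t(V) = √(4 + V) (t(V) = √(V + (-2)²) = √(V + 4) = √(4 + V))
t(5)*156 = √(4 + 5)*156 = √9*156 = 3*156 = 468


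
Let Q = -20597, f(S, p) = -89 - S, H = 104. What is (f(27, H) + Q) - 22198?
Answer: -42911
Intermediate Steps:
(f(27, H) + Q) - 22198 = ((-89 - 1*27) - 20597) - 22198 = ((-89 - 27) - 20597) - 22198 = (-116 - 20597) - 22198 = -20713 - 22198 = -42911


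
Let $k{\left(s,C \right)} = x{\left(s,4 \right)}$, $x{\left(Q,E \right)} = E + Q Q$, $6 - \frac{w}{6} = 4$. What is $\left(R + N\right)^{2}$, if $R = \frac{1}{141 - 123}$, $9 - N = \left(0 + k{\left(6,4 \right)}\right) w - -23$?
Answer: $\frac{79049881}{324} \approx 2.4398 \cdot 10^{5}$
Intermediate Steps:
$w = 12$ ($w = 36 - 24 = 12$)
$x{\left(Q,E \right)} = E + Q^{2}$
$k{\left(s,C \right)} = 4 + s^{2}$
$N = -494$ ($N = 9 - \left(\left(0 + \left(4 + 6^{2}\right)\right) 12 - -23\right) = 9 - \left(\left(0 + \left(4 + 36\right)\right) 12 + 23\right) = 9 - \left(\left(0 + 40\right) 12 + 23\right) = 9 - \left(40 \cdot 12 + 23\right) = 9 - \left(480 + 23\right) = 9 - 503 = -494$)
$R = \frac{1}{18} \approx 0.055556$
$\left(R + N\right)^{2} = \left(\frac{1}{18} - 494\right)^{2} = \left(- \frac{8891}{18}\right)^{2} = \frac{79049881}{324}$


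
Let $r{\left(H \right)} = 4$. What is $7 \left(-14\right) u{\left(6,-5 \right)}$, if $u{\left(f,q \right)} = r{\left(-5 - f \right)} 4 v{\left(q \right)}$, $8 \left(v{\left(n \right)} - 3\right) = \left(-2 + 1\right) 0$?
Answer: $-4704$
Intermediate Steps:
$v{\left(n \right)} = 3$ ($v{\left(n \right)} = 3 + \frac{\left(-2 + 1\right) 0}{8} = 3 + \frac{\left(-1\right) 0}{8} = 3 + \frac{1}{8} \cdot 0 = 3 + 0 = 3$)
$u{\left(f,q \right)} = 48$ ($u{\left(f,q \right)} = 4 \cdot 4 \cdot 3 = 16 \cdot 3 = 48$)
$7 \left(-14\right) u{\left(6,-5 \right)} = 7 \left(-14\right) 48 = \left(-98\right) 48 = -4704$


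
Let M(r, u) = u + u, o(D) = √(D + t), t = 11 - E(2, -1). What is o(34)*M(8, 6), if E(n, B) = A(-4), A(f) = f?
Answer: 84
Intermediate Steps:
E(n, B) = -4
t = 15 (t = 11 - 1*(-4) = 11 + 4 = 15)
o(D) = √(15 + D) (o(D) = √(D + 15) = √(15 + D))
M(r, u) = 2*u
o(34)*M(8, 6) = √(15 + 34)*(2*6) = √49*12 = 7*12 = 84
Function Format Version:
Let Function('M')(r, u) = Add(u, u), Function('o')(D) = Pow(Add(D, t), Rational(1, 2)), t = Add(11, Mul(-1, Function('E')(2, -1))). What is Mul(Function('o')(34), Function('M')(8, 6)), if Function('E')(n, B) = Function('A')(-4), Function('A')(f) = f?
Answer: 84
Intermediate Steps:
Function('E')(n, B) = -4
t = 15 (t = Add(11, Mul(-1, -4)) = Add(11, 4) = 15)
Function('o')(D) = Pow(Add(15, D), Rational(1, 2)) (Function('o')(D) = Pow(Add(D, 15), Rational(1, 2)) = Pow(Add(15, D), Rational(1, 2)))
Function('M')(r, u) = Mul(2, u)
Mul(Function('o')(34), Function('M')(8, 6)) = Mul(Pow(Add(15, 34), Rational(1, 2)), Mul(2, 6)) = Mul(Pow(49, Rational(1, 2)), 12) = Mul(7, 12) = 84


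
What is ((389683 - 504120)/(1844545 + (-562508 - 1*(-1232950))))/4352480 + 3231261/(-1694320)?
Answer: -88426936345666733/46366890810707808 ≈ -1.9071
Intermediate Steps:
((389683 - 504120)/(1844545 + (-562508 - 1*(-1232950))))/4352480 + 3231261/(-1694320) = -114437/(1844545 + (-562508 + 1232950))*(1/4352480) + 3231261*(-1/1694320) = -114437/(1844545 + 670442)*(1/4352480) - 3231261/1694320 = -114437/2514987*(1/4352480) - 3231261/1694320 = -114437*1/2514987*(1/4352480) - 3231261/1694320 = -114437/2514987*1/4352480 - 3231261/1694320 = -114437/10946430617760 - 3231261/1694320 = -88426936345666733/46366890810707808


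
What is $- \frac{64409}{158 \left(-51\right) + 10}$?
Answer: $\frac{64409}{8048} \approx 8.0031$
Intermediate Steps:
$- \frac{64409}{158 \left(-51\right) + 10} = - \frac{64409}{-8058 + 10} = - \frac{64409}{-8048} = \left(-64409\right) \left(- \frac{1}{8048}\right) = \frac{64409}{8048}$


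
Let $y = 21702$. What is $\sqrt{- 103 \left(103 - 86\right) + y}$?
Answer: $\sqrt{19951} \approx 141.25$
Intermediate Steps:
$\sqrt{- 103 \left(103 - 86\right) + y} = \sqrt{- 103 \left(103 - 86\right) + 21702} = \sqrt{\left(-103\right) 17 + 21702} = \sqrt{-1751 + 21702} = \sqrt{19951}$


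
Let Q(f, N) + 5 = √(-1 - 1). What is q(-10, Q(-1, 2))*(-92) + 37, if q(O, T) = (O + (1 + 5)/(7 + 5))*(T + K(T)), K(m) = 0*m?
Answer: -4333 + 874*I*√2 ≈ -4333.0 + 1236.0*I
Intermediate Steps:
K(m) = 0
Q(f, N) = -5 + I*√2 (Q(f, N) = -5 + √(-1 - 1) = -5 + √(-2) = -5 + I*√2)
q(O, T) = T*(½ + O) (q(O, T) = (O + (1 + 5)/(7 + 5))*(T + 0) = (O + 6/12)*T = (O + 6*(1/12))*T = (O + ½)*T = (½ + O)*T = T*(½ + O))
q(-10, Q(-1, 2))*(-92) + 37 = ((-5 + I*√2)*(½ - 10))*(-92) + 37 = ((-5 + I*√2)*(-19/2))*(-92) + 37 = (95/2 - 19*I*√2/2)*(-92) + 37 = (-4370 + 874*I*√2) + 37 = -4333 + 874*I*√2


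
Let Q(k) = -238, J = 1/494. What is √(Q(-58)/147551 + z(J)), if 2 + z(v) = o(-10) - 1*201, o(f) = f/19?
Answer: I*√1599615225925091/2803469 ≈ 14.266*I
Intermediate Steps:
o(f) = f/19 (o(f) = f*(1/19) = f/19)
J = 1/494 ≈ 0.0020243
z(v) = -3867/19 (z(v) = -2 + ((1/19)*(-10) - 1*201) = -2 + (-10/19 - 201) = -2 - 3829/19 = -3867/19)
√(Q(-58)/147551 + z(J)) = √(-238/147551 - 3867/19) = √(-570584239/2803469) = I*√1599615225925091/2803469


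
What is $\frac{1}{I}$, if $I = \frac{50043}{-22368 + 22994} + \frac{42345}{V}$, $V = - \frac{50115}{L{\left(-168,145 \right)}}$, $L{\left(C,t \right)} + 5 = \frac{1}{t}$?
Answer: $\frac{303262570}{25522532487} \approx 0.011882$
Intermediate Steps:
$L{\left(C,t \right)} = -5 + \frac{1}{t}$
$V = \frac{7266675}{724}$ ($V = - \frac{50115}{-5 + \frac{1}{145}} = - \frac{50115}{- \frac{724}{145}} = \left(-50115\right) \left(- \frac{145}{724}\right) = \frac{7266675}{724} \approx 10037.0$)
$I = \frac{25522532487}{303262570}$ ($I = \frac{50043}{-22368 + 22994} + \frac{42345}{\frac{7266675}{724}} = \frac{50043}{626} + 42345 \cdot \frac{724}{7266675} = 50043 \cdot \frac{1}{626} + \frac{2043852}{484445} = \frac{50043}{626} + \frac{2043852}{484445} = \frac{25522532487}{303262570} \approx 84.16$)
$\frac{1}{I} = \frac{1}{\frac{25522532487}{303262570}} = \frac{303262570}{25522532487}$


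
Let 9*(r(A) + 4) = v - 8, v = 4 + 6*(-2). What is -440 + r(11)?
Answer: -4012/9 ≈ -445.78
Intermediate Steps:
v = -8 (v = 4 - 12 = -8)
r(A) = -52/9 (r(A) = -4 + (-8 - 8)/9 = -4 + (⅑)*(-16) = -4 - 16/9 = -52/9)
-440 + r(11) = -440 - 52/9 = -4012/9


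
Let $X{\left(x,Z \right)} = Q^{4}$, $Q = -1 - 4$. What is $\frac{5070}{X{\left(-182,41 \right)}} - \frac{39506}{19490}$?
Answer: $\frac{1482461}{243625} \approx 6.085$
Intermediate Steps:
$Q = -5$
$X{\left(x,Z \right)} = 625$ ($X{\left(x,Z \right)} = \left(-5\right)^{4} = 625$)
$\frac{5070}{X{\left(-182,41 \right)}} - \frac{39506}{19490} = \frac{5070}{625} - \frac{39506}{19490} = 5070 \cdot \frac{1}{625} - \frac{19753}{9745} = \frac{1014}{125} - \frac{19753}{9745} = \frac{1482461}{243625}$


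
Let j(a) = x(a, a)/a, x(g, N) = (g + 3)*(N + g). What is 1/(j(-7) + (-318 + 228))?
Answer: -1/98 ≈ -0.010204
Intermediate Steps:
x(g, N) = (3 + g)*(N + g)
j(a) = (2*a² + 6*a)/a (j(a) = (a² + 3*a + 3*a + a*a)/a = (a² + 3*a + 3*a + a²)/a = (2*a² + 6*a)/a)
1/(j(-7) + (-318 + 228)) = 1/((6 + 2*(-7)) + (-318 + 228)) = 1/((6 - 14) - 90) = 1/(-8 - 90) = 1/(-98) = -1/98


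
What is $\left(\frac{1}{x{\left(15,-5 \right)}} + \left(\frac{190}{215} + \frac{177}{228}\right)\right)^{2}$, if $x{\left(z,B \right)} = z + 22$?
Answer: $\frac{41613144049}{14620679056} \approx 2.8462$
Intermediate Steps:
$x{\left(z,B \right)} = 22 + z$
$\left(\frac{1}{x{\left(15,-5 \right)}} + \left(\frac{190}{215} + \frac{177}{228}\right)\right)^{2} = \left(\frac{1}{22 + 15} + \left(\frac{190}{215} + \frac{177}{228}\right)\right)^{2} = \left(\frac{1}{37} + \left(190 \cdot \frac{1}{215} + 177 \cdot \frac{1}{228}\right)\right)^{2} = \left(\frac{1}{37} + \left(\frac{38}{43} + \frac{59}{76}\right)\right)^{2} = \left(\frac{1}{37} + \frac{5425}{3268}\right)^{2} = \left(\frac{203993}{120916}\right)^{2} = \frac{41613144049}{14620679056}$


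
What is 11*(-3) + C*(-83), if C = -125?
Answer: 10342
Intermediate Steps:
11*(-3) + C*(-83) = 11*(-3) - 125*(-83) = -33 + 10375 = 10342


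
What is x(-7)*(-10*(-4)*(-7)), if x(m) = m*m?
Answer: -13720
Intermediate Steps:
x(m) = m²
x(-7)*(-10*(-4)*(-7)) = (-7)²*(-10*(-4)*(-7)) = 49*(40*(-7)) = 49*(-280) = -13720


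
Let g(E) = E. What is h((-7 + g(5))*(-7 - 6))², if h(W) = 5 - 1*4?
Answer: 1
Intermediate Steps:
h(W) = 1 (h(W) = 5 - 4 = 1)
h((-7 + g(5))*(-7 - 6))² = 1² = 1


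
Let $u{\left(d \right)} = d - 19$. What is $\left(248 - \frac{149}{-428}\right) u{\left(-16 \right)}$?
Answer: $- \frac{3720255}{428} \approx -8692.2$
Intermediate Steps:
$u{\left(d \right)} = -19 + d$
$\left(248 - \frac{149}{-428}\right) u{\left(-16 \right)} = \left(248 - \frac{149}{-428}\right) \left(-19 - 16\right) = \left(248 - - \frac{149}{428}\right) \left(-35\right) = \left(248 + \frac{149}{428}\right) \left(-35\right) = \frac{106293}{428} \left(-35\right) = - \frac{3720255}{428}$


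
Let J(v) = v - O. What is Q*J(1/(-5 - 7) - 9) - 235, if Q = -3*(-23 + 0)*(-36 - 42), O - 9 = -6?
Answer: 129595/2 ≈ 64798.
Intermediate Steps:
O = 3 (O = 9 - 6 = 3)
J(v) = -3 + v (J(v) = v - 1*3 = v - 3 = -3 + v)
Q = -5382 (Q = -(-69)*(-78) = -3*1794 = -5382)
Q*J(1/(-5 - 7) - 9) - 235 = -5382*(-3 + (1/(-5 - 7) - 9)) - 235 = -5382*(-3 + (1/(-12) - 9)) - 235 = -5382*(-3 + (-1/12 - 9)) - 235 = -5382*(-3 - 109/12) - 235 = -5382*(-145/12) - 235 = 130065/2 - 235 = 129595/2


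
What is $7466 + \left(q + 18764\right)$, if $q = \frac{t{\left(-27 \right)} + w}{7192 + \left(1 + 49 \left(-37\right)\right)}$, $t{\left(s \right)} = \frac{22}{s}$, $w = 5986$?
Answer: $\frac{190516570}{7263} \approx 26231.0$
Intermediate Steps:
$q = \frac{8080}{7263}$ ($q = \frac{\frac{22}{-27} + 5986}{7192 + \left(1 + 49 \left(-37\right)\right)} = \frac{22 \left(- \frac{1}{27}\right) + 5986}{7192 + \left(1 - 1813\right)} = \frac{- \frac{22}{27} + 5986}{7192 - 1812} = \frac{161600}{27 \cdot 5380} = \frac{161600}{27} \cdot \frac{1}{5380} = \frac{8080}{7263} \approx 1.1125$)
$7466 + \left(q + 18764\right) = 7466 + \left(\frac{8080}{7263} + 18764\right) = 7466 + \frac{136291012}{7263} = \frac{190516570}{7263}$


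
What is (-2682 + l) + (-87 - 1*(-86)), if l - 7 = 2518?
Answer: -158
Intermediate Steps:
l = 2525 (l = 7 + 2518 = 2525)
(-2682 + l) + (-87 - 1*(-86)) = (-2682 + 2525) + (-87 - 1*(-86)) = -157 + (-87 + 86) = -157 - 1 = -158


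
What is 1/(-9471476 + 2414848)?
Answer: -1/7056628 ≈ -1.4171e-7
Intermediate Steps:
1/(-9471476 + 2414848) = 1/(-7056628) = -1/7056628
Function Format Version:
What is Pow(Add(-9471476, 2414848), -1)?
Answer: Rational(-1, 7056628) ≈ -1.4171e-7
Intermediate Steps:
Pow(Add(-9471476, 2414848), -1) = Pow(-7056628, -1) = Rational(-1, 7056628)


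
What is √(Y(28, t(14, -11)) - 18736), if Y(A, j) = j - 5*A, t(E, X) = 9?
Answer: I*√18867 ≈ 137.36*I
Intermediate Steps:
√(Y(28, t(14, -11)) - 18736) = √((9 - 5*28) - 18736) = √((9 - 140) - 18736) = √(-131 - 18736) = √(-18867) = I*√18867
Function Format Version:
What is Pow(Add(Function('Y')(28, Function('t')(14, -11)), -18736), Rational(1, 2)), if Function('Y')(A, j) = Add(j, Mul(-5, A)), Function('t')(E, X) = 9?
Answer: Mul(I, Pow(18867, Rational(1, 2))) ≈ Mul(137.36, I)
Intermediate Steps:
Pow(Add(Function('Y')(28, Function('t')(14, -11)), -18736), Rational(1, 2)) = Pow(Add(Add(9, Mul(-5, 28)), -18736), Rational(1, 2)) = Pow(Add(Add(9, -140), -18736), Rational(1, 2)) = Pow(Add(-131, -18736), Rational(1, 2)) = Pow(-18867, Rational(1, 2)) = Mul(I, Pow(18867, Rational(1, 2)))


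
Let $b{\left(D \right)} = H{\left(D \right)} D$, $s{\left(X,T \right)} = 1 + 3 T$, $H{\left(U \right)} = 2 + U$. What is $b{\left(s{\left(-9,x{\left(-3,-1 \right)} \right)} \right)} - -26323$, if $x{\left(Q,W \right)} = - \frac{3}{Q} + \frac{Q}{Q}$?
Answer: $26386$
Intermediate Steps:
$x{\left(Q,W \right)} = 1 - \frac{3}{Q}$ ($x{\left(Q,W \right)} = - \frac{3}{Q} + 1 = 1 - \frac{3}{Q}$)
$b{\left(D \right)} = D \left(2 + D\right)$ ($b{\left(D \right)} = \left(2 + D\right) D = D \left(2 + D\right)$)
$b{\left(s{\left(-9,x{\left(-3,-1 \right)} \right)} \right)} - -26323 = \left(1 + 3 \frac{-3 - 3}{-3}\right) \left(2 + \left(1 + 3 \frac{-3 - 3}{-3}\right)\right) - -26323 = \left(1 + 3 \left(\left(- \frac{1}{3}\right) \left(-6\right)\right)\right) \left(2 + \left(1 + 3 \left(\left(- \frac{1}{3}\right) \left(-6\right)\right)\right)\right) + 26323 = \left(1 + 3 \cdot 2\right) \left(2 + \left(1 + 3 \cdot 2\right)\right) + 26323 = \left(1 + 6\right) \left(2 + \left(1 + 6\right)\right) + 26323 = 7 \left(2 + 7\right) + 26323 = 7 \cdot 9 + 26323 = 63 + 26323 = 26386$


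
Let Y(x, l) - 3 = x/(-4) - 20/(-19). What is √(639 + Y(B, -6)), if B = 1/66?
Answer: √4044818382/2508 ≈ 25.358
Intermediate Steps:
B = 1/66 ≈ 0.015152
Y(x, l) = 77/19 - x/4 (Y(x, l) = 3 + (x/(-4) - 20/(-19)) = 3 + (x*(-¼) - 20*(-1/19)) = 3 + (-x/4 + 20/19) = 3 + (20/19 - x/4) = 77/19 - x/4)
√(639 + Y(B, -6)) = √(639 + (77/19 - ¼*1/66)) = √(639 + (77/19 - 1/264)) = √(639 + 20309/5016) = √(3225533/5016) = √4044818382/2508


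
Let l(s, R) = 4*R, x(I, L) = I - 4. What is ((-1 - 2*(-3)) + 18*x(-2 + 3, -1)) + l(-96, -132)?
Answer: -577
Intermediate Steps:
x(I, L) = -4 + I
((-1 - 2*(-3)) + 18*x(-2 + 3, -1)) + l(-96, -132) = ((-1 - 2*(-3)) + 18*(-4 + (-2 + 3))) + 4*(-132) = ((-1 + 6) + 18*(-4 + 1)) - 528 = (5 + 18*(-3)) - 528 = (5 - 54) - 528 = -49 - 528 = -577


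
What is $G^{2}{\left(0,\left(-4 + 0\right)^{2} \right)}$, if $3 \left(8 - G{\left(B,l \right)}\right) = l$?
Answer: $\frac{64}{9} \approx 7.1111$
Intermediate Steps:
$G{\left(B,l \right)} = 8 - \frac{l}{3}$
$G^{2}{\left(0,\left(-4 + 0\right)^{2} \right)} = \left(8 - \frac{\left(-4 + 0\right)^{2}}{3}\right)^{2} = \left(8 - \frac{\left(-4\right)^{2}}{3}\right)^{2} = \left(8 - \frac{16}{3}\right)^{2} = \left(\frac{8}{3}\right)^{2} = \frac{64}{9}$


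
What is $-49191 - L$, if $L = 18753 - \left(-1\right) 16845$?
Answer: $-84789$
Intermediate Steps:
$L = 35598$ ($L = 18753 - -16845 = 18753 + 16845 = 35598$)
$-49191 - L = -49191 - 35598 = -84789$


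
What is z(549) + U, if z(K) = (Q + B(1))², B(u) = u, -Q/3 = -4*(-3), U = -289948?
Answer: -288723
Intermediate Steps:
Q = -36 (Q = -(-12)*(-3) = -3*12 = -36)
z(K) = 1225 (z(K) = (-36 + 1)² = (-35)² = 1225)
z(549) + U = 1225 - 289948 = -288723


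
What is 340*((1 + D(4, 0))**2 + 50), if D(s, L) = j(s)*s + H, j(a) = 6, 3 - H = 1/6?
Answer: 2523565/9 ≈ 2.8040e+5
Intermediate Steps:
H = 17/6 (H = 3 - 1/6 = 17/6 ≈ 2.8333)
D(s, L) = 17/6 + 6*s (D(s, L) = 6*s + 17/6 = 17/6 + 6*s)
340*((1 + D(4, 0))**2 + 50) = 340*((1 + (17/6 + 6*4))**2 + 50) = 340*((1 + (17/6 + 24))**2 + 50) = 340*((1 + 161/6)**2 + 50) = 340*((167/6)**2 + 50) = 340*(27889/36 + 50) = 340*(29689/36) = 2523565/9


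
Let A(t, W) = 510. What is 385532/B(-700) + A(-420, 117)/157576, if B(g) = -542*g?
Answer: 544143611/533788700 ≈ 1.0194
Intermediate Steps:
385532/B(-700) + A(-420, 117)/157576 = 385532/((-542*(-700))) + 510/157576 = 385532/379400 + 510*(1/157576) = 385532*(1/379400) + 255/78788 = 13769/13550 + 255/78788 = 544143611/533788700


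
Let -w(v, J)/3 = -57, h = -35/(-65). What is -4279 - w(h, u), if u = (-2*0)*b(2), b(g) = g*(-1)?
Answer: -4450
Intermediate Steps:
b(g) = -g
u = 0 (u = (-2*0)*(-1*2) = 0*(-2) = 0)
h = 7/13 (h = -35*(-1/65) = 7/13 ≈ 0.53846)
w(v, J) = 171 (w(v, J) = -3*(-57) = 171)
-4279 - w(h, u) = -4279 - 1*171 = -4279 - 171 = -4450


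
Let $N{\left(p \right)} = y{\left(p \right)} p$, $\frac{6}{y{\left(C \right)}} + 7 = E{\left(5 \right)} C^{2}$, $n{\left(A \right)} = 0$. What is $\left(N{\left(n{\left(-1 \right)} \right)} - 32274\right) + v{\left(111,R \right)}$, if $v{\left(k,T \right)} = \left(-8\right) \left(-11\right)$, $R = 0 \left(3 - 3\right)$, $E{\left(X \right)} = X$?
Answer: $-32186$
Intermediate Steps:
$R = 0$ ($R = 0 \cdot 0 = 0$)
$v{\left(k,T \right)} = 88$
$y{\left(C \right)} = \frac{6}{-7 + 5 C^{2}}$
$N{\left(p \right)} = \frac{6 p}{-7 + 5 p^{2}}$ ($N{\left(p \right)} = \frac{6}{-7 + 5 p^{2}} p = \frac{6 p}{-7 + 5 p^{2}}$)
$\left(N{\left(n{\left(-1 \right)} \right)} - 32274\right) + v{\left(111,R \right)} = \left(6 \cdot 0 \frac{1}{-7 + 5 \cdot 0^{2}} - 32274\right) + 88 = \left(6 \cdot 0 \frac{1}{-7 + 5 \cdot 0} - 32274\right) + 88 = \left(6 \cdot 0 \frac{1}{-7 + 0} - 32274\right) + 88 = \left(6 \cdot 0 \frac{1}{-7} - 32274\right) + 88 = \left(6 \cdot 0 \left(- \frac{1}{7}\right) - 32274\right) + 88 = \left(0 - 32274\right) + 88 = -32274 + 88 = -32186$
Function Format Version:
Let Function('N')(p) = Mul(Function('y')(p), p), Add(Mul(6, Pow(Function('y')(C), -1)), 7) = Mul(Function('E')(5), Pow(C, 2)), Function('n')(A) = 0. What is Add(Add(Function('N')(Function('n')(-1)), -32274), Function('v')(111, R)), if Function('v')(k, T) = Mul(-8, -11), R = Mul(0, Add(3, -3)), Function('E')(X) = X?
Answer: -32186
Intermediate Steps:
R = 0 (R = Mul(0, 0) = 0)
Function('v')(k, T) = 88
Function('y')(C) = Mul(6, Pow(Add(-7, Mul(5, Pow(C, 2))), -1))
Function('N')(p) = Mul(6, p, Pow(Add(-7, Mul(5, Pow(p, 2))), -1)) (Function('N')(p) = Mul(Mul(6, Pow(Add(-7, Mul(5, Pow(p, 2))), -1)), p) = Mul(6, p, Pow(Add(-7, Mul(5, Pow(p, 2))), -1)))
Add(Add(Function('N')(Function('n')(-1)), -32274), Function('v')(111, R)) = Add(Add(Mul(6, 0, Pow(Add(-7, Mul(5, Pow(0, 2))), -1)), -32274), 88) = Add(Add(Mul(6, 0, Pow(Add(-7, Mul(5, 0)), -1)), -32274), 88) = Add(Add(Mul(6, 0, Pow(Add(-7, 0), -1)), -32274), 88) = Add(Add(Mul(6, 0, Pow(-7, -1)), -32274), 88) = Add(Add(Mul(6, 0, Rational(-1, 7)), -32274), 88) = Add(Add(0, -32274), 88) = Add(-32274, 88) = -32186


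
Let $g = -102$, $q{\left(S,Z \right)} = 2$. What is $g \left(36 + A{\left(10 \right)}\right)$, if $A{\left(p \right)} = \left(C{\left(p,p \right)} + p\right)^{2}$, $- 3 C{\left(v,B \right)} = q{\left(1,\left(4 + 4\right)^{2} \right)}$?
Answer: $- \frac{37672}{3} \approx -12557.0$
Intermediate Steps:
$C{\left(v,B \right)} = - \frac{2}{3}$ ($C{\left(v,B \right)} = \left(- \frac{1}{3}\right) 2 = - \frac{2}{3}$)
$A{\left(p \right)} = \left(- \frac{2}{3} + p\right)^{2}$
$g \left(36 + A{\left(10 \right)}\right) = - 102 \left(36 + \frac{\left(-2 + 3 \cdot 10\right)^{2}}{9}\right) = - 102 \left(36 + \frac{\left(-2 + 30\right)^{2}}{9}\right) = - 102 \left(36 + \frac{28^{2}}{9}\right) = - 102 \left(36 + \frac{1}{9} \cdot 784\right) = - 102 \left(36 + \frac{784}{9}\right) = \left(-102\right) \frac{1108}{9} = - \frac{37672}{3}$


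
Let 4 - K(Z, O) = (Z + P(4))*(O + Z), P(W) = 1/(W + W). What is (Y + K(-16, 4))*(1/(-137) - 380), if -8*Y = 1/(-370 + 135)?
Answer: 18253575759/257560 ≈ 70871.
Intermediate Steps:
P(W) = 1/(2*W)
Y = 1/1880 (Y = -1/(8*(-370 + 135)) = -⅛/(-235) = -⅛*(-1/235) = 1/1880 ≈ 0.00053191)
K(Z, O) = 4 - (⅛ + Z)*(O + Z) (K(Z, O) = 4 - (Z + (½)/4)*(O + Z) = 4 - (Z + (½)*(¼))*(O + Z) = 4 - (Z + ⅛)*(O + Z) = 4 - (⅛ + Z)*(O + Z))
(Y + K(-16, 4))*(1/(-137) - 380) = (1/1880 + (4 - 1*(-16)² - ⅛*4 - ⅛*(-16) - 1*4*(-16)))*(1/(-137) - 380) = (1/1880 + (4 - 1*256 - ½ + 2 + 64))*(-1/137 - 380) = (1/1880 + (4 - 256 - ½ + 2 + 64))*(-52061/137) = (1/1880 - 373/2)*(-52061/137) = -350619/1880*(-52061/137) = 18253575759/257560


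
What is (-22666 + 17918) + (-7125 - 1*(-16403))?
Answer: 4530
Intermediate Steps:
(-22666 + 17918) + (-7125 - 1*(-16403)) = -4748 + (-7125 + 16403) = -4748 + 9278 = 4530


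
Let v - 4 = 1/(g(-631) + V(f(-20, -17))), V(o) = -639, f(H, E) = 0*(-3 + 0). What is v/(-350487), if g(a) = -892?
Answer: -2041/178865199 ≈ -1.1411e-5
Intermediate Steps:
f(H, E) = 0 (f(H, E) = 0*(-3) = 0)
v = 6123/1531 (v = 4 + 1/(-892 - 639) = 4 + 1/(-1531) = 4 - 1/1531 = 6123/1531 ≈ 3.9993)
v/(-350487) = (6123/1531)/(-350487) = (6123/1531)*(-1/350487) = -2041/178865199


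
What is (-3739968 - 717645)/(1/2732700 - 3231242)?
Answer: 12181319045100/8830015013399 ≈ 1.3795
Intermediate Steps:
(-3739968 - 717645)/(1/2732700 - 3231242) = -4457613/(1/2732700 - 3231242) = -4457613/(-8830015013399/2732700) = -4457613*(-2732700/8830015013399) = 12181319045100/8830015013399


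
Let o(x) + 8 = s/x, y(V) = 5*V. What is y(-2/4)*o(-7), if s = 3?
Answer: 295/14 ≈ 21.071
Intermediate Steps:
o(x) = -8 + 3/x
y(-2/4)*o(-7) = (5*(-2/4))*(-8 + 3/(-7)) = (5*(-2*1/4))*(-8 + 3*(-1/7)) = (5*(-1/2))*(-8 - 3/7) = -5/2*(-59/7) = 295/14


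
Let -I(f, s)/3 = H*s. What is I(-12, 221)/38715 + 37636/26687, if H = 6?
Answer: 450305618/344395735 ≈ 1.3075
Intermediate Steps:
I(f, s) = -18*s
I(-12, 221)/38715 + 37636/26687 = -18*221/38715 + 37636/26687 = -3978*1/38715 + 37636*(1/26687) = -1326/12905 + 37636/26687 = 450305618/344395735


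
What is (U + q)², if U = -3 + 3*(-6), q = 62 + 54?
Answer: 9025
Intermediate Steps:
q = 116
U = -21 (U = -3 - 18 = -21)
(U + q)² = (-21 + 116)² = 95² = 9025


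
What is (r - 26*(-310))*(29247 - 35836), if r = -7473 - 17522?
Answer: 111584715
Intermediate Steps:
r = -24995
(r - 26*(-310))*(29247 - 35836) = (-24995 - 26*(-310))*(29247 - 35836) = (-24995 + 8060)*(-6589) = -16935*(-6589) = 111584715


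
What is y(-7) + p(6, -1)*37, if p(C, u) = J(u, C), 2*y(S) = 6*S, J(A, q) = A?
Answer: -58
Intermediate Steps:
y(S) = 3*S (y(S) = (6*S)/2 = 3*S)
p(C, u) = u
y(-7) + p(6, -1)*37 = 3*(-7) - 1*37 = -21 - 37 = -58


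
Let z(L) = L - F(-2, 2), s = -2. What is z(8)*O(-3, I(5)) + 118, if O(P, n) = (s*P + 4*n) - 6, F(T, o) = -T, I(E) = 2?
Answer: 166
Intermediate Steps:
z(L) = -2 + L (z(L) = L - (-1)*(-2) = L - 1*2 = L - 2 = -2 + L)
O(P, n) = -6 - 2*P + 4*n (O(P, n) = (-2*P + 4*n) - 6 = -6 - 2*P + 4*n)
z(8)*O(-3, I(5)) + 118 = (-2 + 8)*(-6 - 2*(-3) + 4*2) + 118 = 6*(-6 + 6 + 8) + 118 = 6*8 + 118 = 48 + 118 = 166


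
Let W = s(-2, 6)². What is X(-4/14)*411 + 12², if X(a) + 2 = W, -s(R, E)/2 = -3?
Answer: 14118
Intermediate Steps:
s(R, E) = 6 (s(R, E) = -2*(-3) = 6)
W = 36 (W = 6² = 36)
X(a) = 34 (X(a) = -2 + 36 = 34)
X(-4/14)*411 + 12² = 34*411 + 12² = 13974 + 144 = 14118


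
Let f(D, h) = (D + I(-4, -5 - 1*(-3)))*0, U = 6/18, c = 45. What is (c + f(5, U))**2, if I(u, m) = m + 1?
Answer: 2025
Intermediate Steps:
I(u, m) = 1 + m
U = 1/3 (U = 6*(1/18) = 1/3 ≈ 0.33333)
f(D, h) = 0 (f(D, h) = (D + (1 + (-5 - 1*(-3))))*0 = (D + (1 + (-5 + 3)))*0 = (D + (1 - 2))*0 = (D - 1)*0 = (-1 + D)*0 = 0)
(c + f(5, U))**2 = (45 + 0)**2 = 45**2 = 2025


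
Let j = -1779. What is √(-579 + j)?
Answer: 3*I*√262 ≈ 48.559*I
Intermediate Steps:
√(-579 + j) = √(-579 - 1779) = √(-2358) = 3*I*√262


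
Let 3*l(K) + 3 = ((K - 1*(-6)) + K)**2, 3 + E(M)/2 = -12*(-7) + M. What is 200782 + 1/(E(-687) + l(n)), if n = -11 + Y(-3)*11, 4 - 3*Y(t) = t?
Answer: 4319824703/21515 ≈ 2.0078e+5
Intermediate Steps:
E(M) = 162 + 2*M (E(M) = -6 + 2*(-12*(-7) + M) = -6 + 2*(84 + M) = -6 + (168 + 2*M) = 162 + 2*M)
Y(t) = 4/3 - t/3
n = 44/3 (n = -11 + (4/3 - 1/3*(-3))*11 = -11 + (4/3 + 1)*11 = -11 + (7/3)*11 = -11 + 77/3 = 44/3 ≈ 14.667)
l(K) = -1 + (6 + 2*K)**2/3 (l(K) = -1 + ((K - 1*(-6)) + K)**2/3 = -1 + ((K + 6) + K)**2/3 = -1 + ((6 + K) + K)**2/3 = -1 + (6 + 2*K)**2/3)
200782 + 1/(E(-687) + l(n)) = 200782 + 1/((162 + 2*(-687)) + (-1 + 4*(3 + 44/3)**2/3)) = 200782 + 1/((162 - 1374) + (-1 + 4*(53/3)**2/3)) = 200782 + 1/(-1212 + (-1 + (4/3)*(2809/9))) = 200782 + 1/(-1212 + (-1 + 11236/27)) = 200782 + 1/(-1212 + 11209/27) = 200782 + 1/(-21515/27) = 200782 - 27/21515 = 4319824703/21515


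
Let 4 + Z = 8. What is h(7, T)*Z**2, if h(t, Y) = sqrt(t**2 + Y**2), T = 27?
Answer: 16*sqrt(778) ≈ 446.28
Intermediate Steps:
Z = 4 (Z = -4 + 8 = 4)
h(t, Y) = sqrt(Y**2 + t**2)
h(7, T)*Z**2 = sqrt(27**2 + 7**2)*4**2 = sqrt(729 + 49)*16 = sqrt(778)*16 = 16*sqrt(778)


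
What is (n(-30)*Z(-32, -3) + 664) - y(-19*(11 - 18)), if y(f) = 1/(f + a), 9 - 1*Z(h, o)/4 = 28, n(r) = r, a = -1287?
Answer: 3397377/1154 ≈ 2944.0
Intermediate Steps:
Z(h, o) = -76 (Z(h, o) = 36 - 4*28 = 36 - 112 = -76)
y(f) = 1/(-1287 + f) (y(f) = 1/(f - 1287) = 1/(-1287 + f))
(n(-30)*Z(-32, -3) + 664) - y(-19*(11 - 18)) = (-30*(-76) + 664) - 1/(-1287 - 19*(11 - 18)) = (2280 + 664) - 1/(-1287 - 19*(-7)) = 2944 - 1/(-1287 + 133) = 2944 - 1/(-1154) = 2944 - 1*(-1/1154) = 2944 + 1/1154 = 3397377/1154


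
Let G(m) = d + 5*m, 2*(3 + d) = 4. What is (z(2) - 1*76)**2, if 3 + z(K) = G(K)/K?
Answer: 22201/4 ≈ 5550.3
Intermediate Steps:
d = -1 (d = -3 + (1/2)*4 = -3 + 2 = -1)
G(m) = -1 + 5*m
z(K) = -3 + (-1 + 5*K)/K
(z(2) - 1*76)**2 = ((2 - 1/2) - 1*76)**2 = ((2 - 1*1/2) - 76)**2 = ((2 - 1/2) - 76)**2 = (3/2 - 76)**2 = (-149/2)**2 = 22201/4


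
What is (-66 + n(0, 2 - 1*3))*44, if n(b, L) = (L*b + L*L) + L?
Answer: -2904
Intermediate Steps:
n(b, L) = L + L**2 + L*b (n(b, L) = (L*b + L**2) + L = (L**2 + L*b) + L = L + L**2 + L*b)
(-66 + n(0, 2 - 1*3))*44 = (-66 + (2 - 1*3)*(1 + (2 - 1*3) + 0))*44 = (-66 + (2 - 3)*(1 + (2 - 3) + 0))*44 = (-66 - (1 - 1 + 0))*44 = (-66 - 1*0)*44 = (-66 + 0)*44 = -66*44 = -2904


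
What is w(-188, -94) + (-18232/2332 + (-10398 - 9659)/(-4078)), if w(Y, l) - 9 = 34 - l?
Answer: 6015465/44858 ≈ 134.10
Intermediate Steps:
w(Y, l) = 43 - l (w(Y, l) = 9 + (34 - l) = 43 - l)
w(-188, -94) + (-18232/2332 + (-10398 - 9659)/(-4078)) = (43 - 1*(-94)) + (-18232/2332 + (-10398 - 9659)/(-4078)) = (43 + 94) + (-18232*1/2332 - 20057*(-1/4078)) = 137 + (-86/11 + 20057/4078) = 137 - 130081/44858 = 6015465/44858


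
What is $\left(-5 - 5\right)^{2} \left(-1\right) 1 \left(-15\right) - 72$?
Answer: $1428$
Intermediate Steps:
$\left(-5 - 5\right)^{2} \left(-1\right) 1 \left(-15\right) - 72 = \left(-10\right)^{2} \left(-1\right) 1 \left(-15\right) - 72 = 100 \left(-1\right) 1 \left(-15\right) - 72 = \left(-100\right) 1 \left(-15\right) - 72 = \left(-100\right) \left(-15\right) - 72 = 1500 - 72 = 1428$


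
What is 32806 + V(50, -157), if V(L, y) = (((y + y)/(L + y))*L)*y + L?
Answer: 1050692/107 ≈ 9819.5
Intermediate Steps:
V(L, y) = L + 2*L*y**2/(L + y) (V(L, y) = (((2*y)/(L + y))*L)*y + L = ((2*y/(L + y))*L)*y + L = (2*L*y/(L + y))*y + L = 2*L*y**2/(L + y) + L = L + 2*L*y**2/(L + y))
32806 + V(50, -157) = 32806 + 50*(50 - 157 + 2*(-157)**2)/(50 - 157) = 32806 + 50*(50 - 157 + 2*24649)/(-107) = 32806 + 50*(-1/107)*(50 - 157 + 49298) = 32806 + 50*(-1/107)*49191 = 32806 - 2459550/107 = 1050692/107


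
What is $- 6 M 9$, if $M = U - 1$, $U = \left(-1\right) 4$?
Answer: $270$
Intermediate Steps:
$U = -4$
$M = -5$ ($M = -4 - 1 = -5$)
$- 6 M 9 = \left(-6\right) \left(-5\right) 9 = 30 \cdot 9 = 270$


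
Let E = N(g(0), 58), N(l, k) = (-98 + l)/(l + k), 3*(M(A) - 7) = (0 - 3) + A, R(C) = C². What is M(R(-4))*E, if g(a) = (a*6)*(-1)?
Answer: -1666/87 ≈ -19.149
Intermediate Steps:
M(A) = 6 + A/3 (M(A) = 7 + ((0 - 3) + A)/3 = 7 + (-3 + A)/3 = 7 + (-1 + A/3) = 6 + A/3)
g(a) = -6*a (g(a) = (6*a)*(-1) = -6*a)
N(l, k) = (-98 + l)/(k + l)
E = -49/29 (E = (-98 - 6*0)/(58 - 6*0) = (-98 + 0)/(58 + 0) = -98/58 = (1/58)*(-98) = -49/29 ≈ -1.6897)
M(R(-4))*E = (6 + (⅓)*(-4)²)*(-49/29) = (6 + (⅓)*16)*(-49/29) = (6 + 16/3)*(-49/29) = (34/3)*(-49/29) = -1666/87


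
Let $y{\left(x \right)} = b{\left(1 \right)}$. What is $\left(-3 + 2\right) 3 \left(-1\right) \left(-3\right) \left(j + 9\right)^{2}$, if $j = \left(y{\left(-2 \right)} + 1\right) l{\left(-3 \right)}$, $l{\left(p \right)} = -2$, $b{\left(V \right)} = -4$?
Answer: $-2025$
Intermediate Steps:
$y{\left(x \right)} = -4$
$j = 6$ ($j = \left(-4 + 1\right) \left(-2\right) = \left(-3\right) \left(-2\right) = 6$)
$\left(-3 + 2\right) 3 \left(-1\right) \left(-3\right) \left(j + 9\right)^{2} = \left(-3 + 2\right) 3 \left(-1\right) \left(-3\right) \left(6 + 9\right)^{2} = - \left(-3\right) \left(-3\right) 15^{2} = \left(-1\right) 9 \cdot 225 = \left(-9\right) 225 = -2025$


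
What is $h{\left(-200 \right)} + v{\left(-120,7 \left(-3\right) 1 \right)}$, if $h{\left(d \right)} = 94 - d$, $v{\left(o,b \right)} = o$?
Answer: $174$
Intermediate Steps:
$h{\left(-200 \right)} + v{\left(-120,7 \left(-3\right) 1 \right)} = \left(94 - -200\right) - 120 = \left(94 + 200\right) - 120 = 294 - 120 = 174$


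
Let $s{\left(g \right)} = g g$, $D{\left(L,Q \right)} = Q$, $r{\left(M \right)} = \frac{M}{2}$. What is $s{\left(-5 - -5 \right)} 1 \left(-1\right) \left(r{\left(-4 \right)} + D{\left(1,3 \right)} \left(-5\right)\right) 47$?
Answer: $0$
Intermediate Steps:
$r{\left(M \right)} = \frac{M}{2}$ ($r{\left(M \right)} = M \frac{1}{2} = \frac{M}{2}$)
$s{\left(g \right)} = g^{2}$
$s{\left(-5 - -5 \right)} 1 \left(-1\right) \left(r{\left(-4 \right)} + D{\left(1,3 \right)} \left(-5\right)\right) 47 = \left(-5 - -5\right)^{2} \cdot 1 \left(-1\right) \left(\frac{1}{2} \left(-4\right) + 3 \left(-5\right)\right) 47 = \left(-5 + 5\right)^{2} \cdot 1 \left(-1\right) \left(-2 - 15\right) 47 = 0^{2} \cdot 1 \left(-1\right) \left(-17\right) 47 = 0 \cdot 1 \left(-1\right) \left(-17\right) 47 = 0 \left(-1\right) \left(-17\right) 47 = 0 \left(-17\right) 47 = 0 \cdot 47 = 0$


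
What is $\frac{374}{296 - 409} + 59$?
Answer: $\frac{6293}{113} \approx 55.69$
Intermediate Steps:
$\frac{374}{296 - 409} + 59 = \frac{374}{-113} + 59 = 374 \left(- \frac{1}{113}\right) + 59 = - \frac{374}{113} + 59 = \frac{6293}{113}$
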